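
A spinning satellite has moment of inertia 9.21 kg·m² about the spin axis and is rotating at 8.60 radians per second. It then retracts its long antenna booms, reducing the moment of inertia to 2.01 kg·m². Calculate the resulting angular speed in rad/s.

With no external torque about the axis, L is conserved: I₁ω₁ = I₂ω₂.
ω₂ = I₁ω₁ / I₂ = (9.210)(8.60 rad/s) / (2.010) = 39.41 rad/s.

ω₂ ≈ 39.4 rad/s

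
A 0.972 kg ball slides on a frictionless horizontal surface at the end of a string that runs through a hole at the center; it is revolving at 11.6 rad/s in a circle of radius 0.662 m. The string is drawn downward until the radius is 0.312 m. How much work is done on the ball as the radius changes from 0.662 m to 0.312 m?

W ≈ 100 J

No torque about the axis ⇒ m r₁² ω₁ = m r₂² ω₂.
ω₂ = ω₁ (r₁/r₂)² = (11.6)(0.662/0.312)² = 52.22 rad/s.
W = ΔKE = ½m(v₂² − v₁²) = 100.4 J.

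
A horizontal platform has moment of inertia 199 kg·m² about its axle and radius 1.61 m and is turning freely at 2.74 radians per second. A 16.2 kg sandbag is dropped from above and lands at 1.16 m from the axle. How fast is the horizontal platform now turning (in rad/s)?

The added mass arrives with no angular momentum about the axle, and any external torque about the axle is negligible, so the system's angular momentum is conserved.
Added inertia Σmr² = (16.2)(1.16)² = 21.80 kg·m²; I_f = 199.0 + 21.80 = 220.8 kg·m².
ω_f = I_p ω_i / I_f = (199.0)(2.74) / 220.8 = 2.469 rad/s.

ω_f ≈ 2.47 rad/s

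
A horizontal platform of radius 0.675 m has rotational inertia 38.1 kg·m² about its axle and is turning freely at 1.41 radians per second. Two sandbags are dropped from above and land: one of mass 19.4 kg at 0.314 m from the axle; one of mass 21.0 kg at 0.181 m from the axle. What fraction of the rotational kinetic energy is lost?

fraction ≈ 0.0639

The added mass arrives with no angular momentum about the axle, and any external torque about the axle is negligible, so the system's angular momentum is conserved.
Added inertia Σmr² = (19.4)(0.314)² + (21.0)(0.181)² = 2.601 kg·m²; I_f = 38.10 + 2.601 = 40.70 kg·m².
ω_f = I_p ω_i / I_f = (38.10)(1.41) / 40.70 = 1.320 rad/s.
KE_i = ½(38.10)(1.410 rad/s)² = 37.87 J; KE_f = ½(40.70)(1.320)² = 35.45 J.
Fraction lost = 0.06390.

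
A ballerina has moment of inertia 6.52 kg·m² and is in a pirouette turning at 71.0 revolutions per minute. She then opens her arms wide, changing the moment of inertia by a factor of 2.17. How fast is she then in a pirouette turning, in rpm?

No external torque acts about the spin axis, so angular momentum is conserved.
I₂ = 2.17 × 6.52 = 14.15 kg·m².
ω₂ = I₁ω₁ / I₂ = (6.520)(71.0 rpm) / (14.15) = 32.72 rpm.

ω₂ ≈ 32.7 rpm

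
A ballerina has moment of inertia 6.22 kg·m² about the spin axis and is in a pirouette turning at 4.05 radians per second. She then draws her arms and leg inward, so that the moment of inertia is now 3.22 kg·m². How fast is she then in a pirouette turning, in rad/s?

With no external torque about the axis, L is conserved: I₁ω₁ = I₂ω₂.
ω₂ = I₁ω₁ / I₂ = (6.220)(4.05 rad/s) / (3.220) = 7.823 rad/s.

ω₂ ≈ 7.82 rad/s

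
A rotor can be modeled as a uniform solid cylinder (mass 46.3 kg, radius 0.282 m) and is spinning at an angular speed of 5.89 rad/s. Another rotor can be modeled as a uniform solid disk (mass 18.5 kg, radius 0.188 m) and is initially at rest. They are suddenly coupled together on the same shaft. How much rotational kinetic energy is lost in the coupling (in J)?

The coupling torques are internal; angular momentum about the shared axis is conserved.
Moments of inertia: I_A = ½(46.3)(0.282)² = 1.841 kg·m²; I_B = ½(18.5)(0.188)² = 0.3269 kg·m².
Taking A's sense as positive: L = (1.841)(5.89) = 10.84 kg·m²·rad/s.
Combined I = 1.841 + 0.3269 = 2.168 kg·m².
ω_f = L / I = 10.84 / 2.168 = 5.002 rad/s.
KE_i = ½ΣIω² = 31.93 J; KE_f = ½(2.168)(5.002)² = 27.12 J.

ΔKE lost ≈ 4.82 J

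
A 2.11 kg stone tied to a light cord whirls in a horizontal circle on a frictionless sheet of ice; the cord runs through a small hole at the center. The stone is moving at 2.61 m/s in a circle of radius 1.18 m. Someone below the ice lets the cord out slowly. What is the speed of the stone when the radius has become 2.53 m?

v₂ ≈ 1.22 m/s

Central (radial) force ⇒ zero torque about the center ⇒ m v r is constant.
v₂ = v₁ r₁ / r₂ = (2.61)(1.18) / (2.53) = 1.217 m/s.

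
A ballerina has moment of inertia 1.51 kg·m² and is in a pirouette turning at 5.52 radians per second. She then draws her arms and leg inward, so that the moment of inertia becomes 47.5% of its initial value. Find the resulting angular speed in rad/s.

Angular momentum about the spin axis is conserved since the torque about it is zero.
I₂ = 0.475 × 1.51 = 0.7172 kg·m².
ω₂ = I₁ω₁ / I₂ = (1.510)(5.52 rad/s) / (0.7172) = 11.62 rad/s.

ω₂ ≈ 11.6 rad/s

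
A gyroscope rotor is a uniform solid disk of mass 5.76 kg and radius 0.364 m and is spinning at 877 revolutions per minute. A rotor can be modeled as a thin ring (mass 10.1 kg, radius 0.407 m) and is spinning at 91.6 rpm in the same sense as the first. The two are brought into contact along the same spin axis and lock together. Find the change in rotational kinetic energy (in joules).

No external torque acts about the common axis, so total angular momentum is conserved.
Moments of inertia: I_A = ½(5.76)(0.364)² = 0.3816 kg·m²; I_B = (10.1)(0.407)² = 1.673 kg·m².
Taking A's sense as positive: L = (0.3816)(877) + (1.673)(91.6) = 487.9 kg·m²·rpm.
Combined I = 0.3816 + 1.673 = 2.055 kg·m².
ω_f = L / I = 487.9 / 2.055 = 237.5 rpm.
KE_i = ½ΣIω² = 1686 J; KE_f = ½(2.055)(24.87)² = 635.3 J.

ΔKE ≈ -1050 J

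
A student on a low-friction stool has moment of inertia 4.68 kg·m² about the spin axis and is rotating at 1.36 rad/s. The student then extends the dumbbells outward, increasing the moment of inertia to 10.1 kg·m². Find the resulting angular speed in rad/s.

No external torque acts about the spin axis, so angular momentum is conserved.
ω₂ = I₁ω₁ / I₂ = (4.680)(1.36 rad/s) / (10.10) = 0.6302 rad/s.

ω₂ ≈ 0.630 rad/s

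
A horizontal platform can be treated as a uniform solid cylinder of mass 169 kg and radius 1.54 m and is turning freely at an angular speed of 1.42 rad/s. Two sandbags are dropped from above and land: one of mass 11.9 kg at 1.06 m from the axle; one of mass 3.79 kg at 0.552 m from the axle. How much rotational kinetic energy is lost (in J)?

No external torque acts about the axle; L_before = L_after.
I_p = ½(169)(1.54)² = 200.4 kg·m².
Added inertia Σmr² = (11.9)(1.06)² + (3.79)(0.552)² = 14.53 kg·m²; I_f = 200.4 + 14.53 = 214.9 kg·m².
ω_f = I_p ω_i / I_f = (200.4)(1.42) / 214.9 = 1.324 rad/s.
KE_i = ½(200.4)(1.420 rad/s)² = 202.0 J; KE_f = ½(214.9)(1.324)² = 188.4 J.

energy lost ≈ 13.7 J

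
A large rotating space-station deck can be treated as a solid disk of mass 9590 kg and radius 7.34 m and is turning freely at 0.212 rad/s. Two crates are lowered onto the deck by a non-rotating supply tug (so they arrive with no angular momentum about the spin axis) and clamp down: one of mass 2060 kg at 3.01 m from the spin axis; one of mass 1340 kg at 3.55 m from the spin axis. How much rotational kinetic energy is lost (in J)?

energy lost ≈ 702 J

No external torque acts about the spin axis; L_before = L_after.
I_p = ½(9590)(7.34)² = 2.583e+05 kg·m².
Added inertia Σmr² = (2060)(3.01)² + (1340)(3.55)² = 35550 kg·m²; I_f = 2.583e+05 + 35550 = 2.939e+05 kg·m².
ω_f = I_p ω_i / I_f = (2.583e+05)(0.212) / 2.939e+05 = 0.1864 rad/s.
KE_i = ½(2.583e+05)(0.2120 rad/s)² = 5805 J; KE_f = ½(2.939e+05)(0.1864)² = 5103 J.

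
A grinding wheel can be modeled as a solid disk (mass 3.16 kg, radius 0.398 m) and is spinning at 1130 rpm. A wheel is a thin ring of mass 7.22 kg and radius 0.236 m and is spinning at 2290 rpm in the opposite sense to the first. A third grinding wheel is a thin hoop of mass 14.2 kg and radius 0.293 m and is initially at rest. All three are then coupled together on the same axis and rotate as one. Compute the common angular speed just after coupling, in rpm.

The coupling torques are internal; angular momentum about the shared axis is conserved.
Moments of inertia: I_A = ½(3.16)(0.398)² = 0.2503 kg·m²; I_B = (7.22)(0.236)² = 0.4021 kg·m²; I_C = (14.2)(0.293)² = 1.219 kg·m².
Taking A's sense as positive: L = (0.2503)(1130) − (0.4021)(2290) = -638.1 kg·m²·rpm.
Combined I = 0.2503 + 0.4021 + 1.219 = 1.871 kg·m².
ω_f = L / I = -638.1 / 1.871 = -340.9 rpm.

|ω_f| ≈ 341 rpm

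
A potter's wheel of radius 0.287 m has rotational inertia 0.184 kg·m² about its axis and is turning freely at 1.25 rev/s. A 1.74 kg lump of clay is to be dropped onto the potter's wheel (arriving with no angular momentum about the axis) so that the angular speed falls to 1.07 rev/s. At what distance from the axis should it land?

r ≈ 0.133 m

No external torque acts about the axis; L_before = L_after.
I_p ω_i = (I_p + m r²) ω_f ⇒ m r² = I_p(ω_i/ω_f − 1) = 0.1840(1.25/1.07 − 1) = 0.03095 kg·m².
r = √(0.03095/1.74) = 0.1334 m.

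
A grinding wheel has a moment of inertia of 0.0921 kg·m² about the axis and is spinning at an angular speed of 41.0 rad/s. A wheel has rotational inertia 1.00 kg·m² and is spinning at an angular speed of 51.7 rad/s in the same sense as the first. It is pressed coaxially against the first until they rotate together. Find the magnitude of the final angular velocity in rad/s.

No external torque acts about the common axis, so total angular momentum is conserved.
Taking A's sense as positive: L = (0.09210)(41.0) + (1.000)(51.7) = 55.48 kg·m²·rad/s.
Combined I = 0.09210 + 1.000 = 1.092 kg·m².
ω_f = L / I = 55.48 / 1.092 = 50.80 rad/s.

|ω_f| ≈ 50.8 rad/s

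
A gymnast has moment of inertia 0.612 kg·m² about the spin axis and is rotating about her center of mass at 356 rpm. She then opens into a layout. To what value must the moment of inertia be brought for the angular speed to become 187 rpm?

I₂ ≈ 1.17 kg·m²

No external torque acts about the spin axis, so angular momentum is conserved.
I₂ = I₁ω₁ / ω₂ = (0.612)(356) / (187) = 1.165 kg·m².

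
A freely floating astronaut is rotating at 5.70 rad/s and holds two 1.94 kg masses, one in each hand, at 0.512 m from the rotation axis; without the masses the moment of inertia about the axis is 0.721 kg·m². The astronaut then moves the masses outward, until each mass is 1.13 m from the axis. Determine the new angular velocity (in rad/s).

Angular momentum about the spin axis is conserved since the torque about it is zero.
I₁ = 0.721 + 2(1.94)(0.512)² = 1.738 kg·m²; I₂ = 0.721 + 2(1.94)(1.13)² = 5.675 kg·m².
ω₂ = I₁ω₁ / I₂ = (1.738)(5.70 rad/s) / (5.675) = 1.746 rad/s.

ω₂ ≈ 1.75 rad/s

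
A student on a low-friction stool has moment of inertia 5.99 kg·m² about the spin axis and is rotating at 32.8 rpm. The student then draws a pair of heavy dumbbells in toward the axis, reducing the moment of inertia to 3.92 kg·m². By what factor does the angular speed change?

ω₂/ω₁ ≈ 1.53

With no external torque about the axis, L is conserved: I₁ω₁ = I₂ω₂.
ω₂/ω₁ = I₁/I₂ = 5.990 / 3.920 = 1.528.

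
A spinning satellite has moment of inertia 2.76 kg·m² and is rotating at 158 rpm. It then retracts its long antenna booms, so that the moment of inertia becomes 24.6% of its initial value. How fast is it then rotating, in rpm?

With no external torque about the axis, L is conserved: I₁ω₁ = I₂ω₂.
I₂ = 0.246 × 2.76 = 0.6790 kg·m².
ω₂ = I₁ω₁ / I₂ = (2.760)(158 rpm) / (0.6790) = 642.3 rpm.

ω₂ ≈ 642 rpm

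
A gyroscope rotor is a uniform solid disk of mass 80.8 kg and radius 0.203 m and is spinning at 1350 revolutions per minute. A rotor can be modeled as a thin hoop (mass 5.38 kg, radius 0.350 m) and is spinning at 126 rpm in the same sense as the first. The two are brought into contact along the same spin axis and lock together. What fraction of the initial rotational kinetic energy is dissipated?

fraction ≈ 0.232

The coupling torques are internal; angular momentum about the shared axis is conserved.
Moments of inertia: I_A = ½(80.8)(0.203)² = 1.665 kg·m²; I_B = (5.38)(0.350)² = 0.6590 kg·m².
Taking A's sense as positive: L = (1.665)(1350) + (0.6590)(126) = 2331 kg·m²·rpm.
Combined I = 1.665 + 0.6590 = 2.324 kg·m².
ω_f = L / I = 2331 / 2.324 = 1003 rpm.
KE_i = ½ΣIω² = 16690 J; KE_f = ½(2.324)(105.0)² = 12820 J.
Fraction dissipated = (KE_i − KE_f)/KE_i = 0.2323.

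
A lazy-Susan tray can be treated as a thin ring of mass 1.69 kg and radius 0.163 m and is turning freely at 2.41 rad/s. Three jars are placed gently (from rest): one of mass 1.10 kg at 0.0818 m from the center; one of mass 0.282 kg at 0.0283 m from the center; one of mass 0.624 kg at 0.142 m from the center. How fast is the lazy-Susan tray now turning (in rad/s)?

ω_f ≈ 1.66 rad/s

No external torque acts about the center; L_before = L_after.
I_p = (1.69)(0.163)² = 0.04490 kg·m².
Added inertia Σmr² = (1.10)(0.0818)² + (0.282)(0.0283)² + (0.624)(0.142)² = 0.02017 kg·m²; I_f = 0.04490 + 0.02017 = 0.06507 kg·m².
ω_f = I_p ω_i / I_f = (0.04490)(2.41) / 0.06507 = 1.663 rad/s.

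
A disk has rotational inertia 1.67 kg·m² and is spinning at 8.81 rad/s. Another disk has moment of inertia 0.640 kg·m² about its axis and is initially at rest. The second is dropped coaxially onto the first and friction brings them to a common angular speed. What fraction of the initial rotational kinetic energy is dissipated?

The coupling torques are internal; angular momentum about the shared axis is conserved.
Taking A's sense as positive: L = (1.670)(8.81) = 14.71 kg·m²·rad/s.
Combined I = 1.670 + 0.6400 = 2.310 kg·m².
ω_f = L / I = 14.71 / 2.310 = 6.369 rad/s.
KE_i = ½ΣIω² = 64.81 J; KE_f = ½(2.310)(6.369)² = 46.85 J.
Fraction dissipated = (KE_i − KE_f)/KE_i = 0.2771.

fraction ≈ 0.277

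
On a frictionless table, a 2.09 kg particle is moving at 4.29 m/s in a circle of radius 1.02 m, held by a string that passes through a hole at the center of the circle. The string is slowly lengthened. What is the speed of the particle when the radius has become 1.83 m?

Central (radial) force ⇒ zero torque about the center ⇒ m v r is constant.
v₂ = v₁ r₁ / r₂ = (4.29)(1.02) / (1.83) = 2.391 m/s.

v₂ ≈ 2.39 m/s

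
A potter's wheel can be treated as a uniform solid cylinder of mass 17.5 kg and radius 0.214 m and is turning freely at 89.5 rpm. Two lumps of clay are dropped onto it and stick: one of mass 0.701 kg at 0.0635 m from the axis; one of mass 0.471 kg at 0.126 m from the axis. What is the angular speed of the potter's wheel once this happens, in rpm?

No external torque acts about the axis; L_before = L_after.
I_p = ½(17.5)(0.214)² = 0.4007 kg·m².
Added inertia Σmr² = (0.701)(0.0635)² + (0.471)(0.126)² = 0.01030 kg·m²; I_f = 0.4007 + 0.01030 = 0.4110 kg·m².
ω_f = I_p ω_i / I_f = (0.4007)(89.5) / 0.4110 = 87.26 rpm.

ω_f ≈ 87.3 rpm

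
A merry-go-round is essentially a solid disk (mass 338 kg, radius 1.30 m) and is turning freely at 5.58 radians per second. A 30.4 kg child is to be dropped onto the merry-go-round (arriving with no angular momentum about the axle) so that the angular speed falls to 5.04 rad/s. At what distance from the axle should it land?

r ≈ 1.00 m

No external torque acts about the axle; L_before = L_after.
I_p = ½(338)(1.30)² = 285.6 kg·m².
I_p ω_i = (I_p + m r²) ω_f ⇒ m r² = I_p(ω_i/ω_f − 1) = 285.6(5.58/5.04 − 1) = 30.60 kg·m².
r = √(30.60/30.4) = 1.003 m.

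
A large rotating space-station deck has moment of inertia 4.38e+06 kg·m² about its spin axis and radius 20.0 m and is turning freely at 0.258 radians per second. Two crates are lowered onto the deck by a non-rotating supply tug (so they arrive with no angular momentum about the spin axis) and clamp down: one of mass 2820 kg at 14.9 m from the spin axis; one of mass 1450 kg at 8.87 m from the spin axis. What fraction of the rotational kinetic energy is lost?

fraction ≈ 0.145

No external torque acts about the spin axis; L_before = L_after.
Added inertia Σmr² = (2820)(14.9)² + (1450)(8.87)² = 7.401e+05 kg·m²; I_f = 4.380e+06 + 7.401e+05 = 5.120e+06 kg·m².
ω_f = I_p ω_i / I_f = (4.380e+06)(0.258) / 5.120e+06 = 0.2207 rad/s.
KE_i = ½(4.380e+06)(0.2580 rad/s)² = 1.458e+05 J; KE_f = ½(5.120e+06)(0.2207)² = 1.247e+05 J.
Fraction lost = 0.1446.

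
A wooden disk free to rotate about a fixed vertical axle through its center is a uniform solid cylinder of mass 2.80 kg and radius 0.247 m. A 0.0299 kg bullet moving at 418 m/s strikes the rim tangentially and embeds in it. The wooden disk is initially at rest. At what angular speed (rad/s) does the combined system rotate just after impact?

The axle reaction passes through the axle and exerts no torque about it; angular momentum about the axle is conserved through the impact.
I_p = ½(2.80)(0.247)² = 0.08541 kg·m². Taking the sense of the bullet's angular momentum as positive, L_{bullet} = m v R = (0.0299)(418)(0.247) = 3.087 kg·m²/s.
L_i = 0 + 3.087 = 3.087 kg·m²/s.
After sticking, I_f = I_p + m R² = 0.08541 + (0.0299)(0.247)² = 0.08724 kg·m².
ω_f = L_i / I_f = 3.087 / 0.08724 = 35.39 rad/s.

|ω_f| ≈ 35.4 rad/s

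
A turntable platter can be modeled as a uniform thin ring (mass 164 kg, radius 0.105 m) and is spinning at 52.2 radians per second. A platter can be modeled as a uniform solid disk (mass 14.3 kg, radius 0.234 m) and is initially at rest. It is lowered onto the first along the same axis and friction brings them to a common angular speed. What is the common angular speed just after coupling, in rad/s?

No external torque acts about the common axis, so total angular momentum is conserved.
Moments of inertia: I_A = (164)(0.105)² = 1.808 kg·m²; I_B = ½(14.3)(0.234)² = 0.3915 kg·m².
Taking A's sense as positive: L = (1.808)(52.2) = 94.38 kg·m²·rad/s.
Combined I = 1.808 + 0.3915 = 2.200 kg·m².
ω_f = L / I = 94.38 / 2.200 = 42.91 rad/s.

|ω_f| ≈ 42.9 rad/s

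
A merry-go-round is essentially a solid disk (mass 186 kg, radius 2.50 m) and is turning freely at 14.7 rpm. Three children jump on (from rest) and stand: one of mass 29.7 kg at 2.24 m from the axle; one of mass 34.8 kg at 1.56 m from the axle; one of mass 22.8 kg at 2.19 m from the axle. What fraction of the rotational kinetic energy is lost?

fraction ≈ 0.371

The added mass arrives with no angular momentum about the axle, and any external torque about the axle is negligible, so the system's angular momentum is conserved.
I_p = ½(186)(2.50)² = 581.2 kg·m².
Added inertia Σmr² = (29.7)(2.24)² + (34.8)(1.56)² + (22.8)(2.19)² = 343.1 kg·m²; I_f = 581.2 + 343.1 = 924.3 kg·m².
ω_f = I_p ω_i / I_f = (581.2)(14.7) / 924.3 = 9.244 rpm.
KE_i = ½(581.2)(1.539 rad/s)² = 688.7 J; KE_f = ½(924.3)(0.9680)² = 433.1 J.
Fraction lost = 0.3712.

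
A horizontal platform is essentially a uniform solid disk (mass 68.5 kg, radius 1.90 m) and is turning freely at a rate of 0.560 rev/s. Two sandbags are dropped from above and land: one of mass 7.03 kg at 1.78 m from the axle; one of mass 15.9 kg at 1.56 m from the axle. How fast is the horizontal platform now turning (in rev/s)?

No external torque acts about the axle; L_before = L_after.
I_p = ½(68.5)(1.90)² = 123.6 kg·m².
Added inertia Σmr² = (7.03)(1.78)² + (15.9)(1.56)² = 60.97 kg·m²; I_f = 123.6 + 60.97 = 184.6 kg·m².
ω_f = I_p ω_i / I_f = (123.6)(0.560) / 184.6 = 0.3751 rev/s.

ω_f ≈ 0.375 rev/s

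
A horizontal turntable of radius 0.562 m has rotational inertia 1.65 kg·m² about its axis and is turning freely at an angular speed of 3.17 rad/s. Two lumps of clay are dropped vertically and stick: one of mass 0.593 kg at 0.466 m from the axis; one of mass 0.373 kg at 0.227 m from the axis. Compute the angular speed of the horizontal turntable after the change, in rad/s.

The added mass arrives with no angular momentum about the axis, and any external torque about the axis is negligible, so the system's angular momentum is conserved.
Added inertia Σmr² = (0.593)(0.466)² + (0.373)(0.227)² = 0.1480 kg·m²; I_f = 1.650 + 0.1480 = 1.798 kg·m².
ω_f = I_p ω_i / I_f = (1.650)(3.17) / 1.798 = 2.909 rad/s.

ω_f ≈ 2.91 rad/s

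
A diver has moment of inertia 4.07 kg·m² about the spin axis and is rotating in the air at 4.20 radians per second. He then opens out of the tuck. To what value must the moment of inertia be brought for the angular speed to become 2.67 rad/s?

I₂ ≈ 6.40 kg·m²

No external torque acts about the spin axis, so angular momentum is conserved.
I₂ = I₁ω₁ / ω₂ = (4.07)(4.20) / (2.67) = 6.402 kg·m².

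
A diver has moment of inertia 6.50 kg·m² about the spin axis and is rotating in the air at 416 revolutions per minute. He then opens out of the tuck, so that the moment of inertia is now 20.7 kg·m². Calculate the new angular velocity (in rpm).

ω₂ ≈ 131 rpm

With no external torque about the axis, L is conserved: I₁ω₁ = I₂ω₂.
ω₂ = I₁ω₁ / I₂ = (6.500)(416 rpm) / (20.70) = 130.6 rpm.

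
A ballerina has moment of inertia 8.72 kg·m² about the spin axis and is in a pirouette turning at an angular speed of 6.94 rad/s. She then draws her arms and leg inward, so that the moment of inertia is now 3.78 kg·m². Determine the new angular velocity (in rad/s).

ω₂ ≈ 16.0 rad/s

No external torque acts about the spin axis, so angular momentum is conserved.
ω₂ = I₁ω₁ / I₂ = (8.720)(6.94 rad/s) / (3.780) = 16.01 rad/s.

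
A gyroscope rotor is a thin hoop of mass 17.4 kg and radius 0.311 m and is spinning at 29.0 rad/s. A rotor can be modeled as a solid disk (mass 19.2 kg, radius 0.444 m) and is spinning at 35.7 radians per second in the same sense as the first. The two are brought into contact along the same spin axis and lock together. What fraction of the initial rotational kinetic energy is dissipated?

The coupling torques are internal; angular momentum about the shared axis is conserved.
Moments of inertia: I_A = (17.4)(0.311)² = 1.683 kg·m²; I_B = ½(19.2)(0.444)² = 1.893 kg·m².
Taking A's sense as positive: L = (1.683)(29.0) + (1.893)(35.7) = 116.4 kg·m²·rad/s.
Combined I = 1.683 + 1.893 = 3.575 kg·m².
ω_f = L / I = 116.4 / 3.575 = 32.55 rad/s.
KE_i = ½ΣIω² = 1914 J; KE_f = ½(3.575)(32.55)² = 1894 J.
Fraction dissipated = (KE_i − KE_f)/KE_i = 0.01045.

fraction ≈ 0.0104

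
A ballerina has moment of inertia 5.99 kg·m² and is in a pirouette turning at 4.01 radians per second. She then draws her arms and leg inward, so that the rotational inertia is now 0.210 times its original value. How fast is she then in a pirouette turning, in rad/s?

ω₂ ≈ 19.1 rad/s

With no external torque about the axis, L is conserved: I₁ω₁ = I₂ω₂.
I₂ = 0.210 × 5.99 = 1.258 kg·m².
ω₂ = I₁ω₁ / I₂ = (5.990)(4.01 rad/s) / (1.258) = 19.10 rad/s.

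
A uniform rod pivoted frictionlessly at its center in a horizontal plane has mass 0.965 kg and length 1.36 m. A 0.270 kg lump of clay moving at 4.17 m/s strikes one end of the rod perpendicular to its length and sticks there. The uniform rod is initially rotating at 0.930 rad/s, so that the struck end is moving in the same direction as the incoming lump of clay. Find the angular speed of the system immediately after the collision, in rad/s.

The axle reaction passes through the pivot and exerts no torque about it; angular momentum about the pivot is conserved through the impact.
I_p = (1/12)(0.965)(1.36)² = 0.1487 kg·m². Taking the sense of the lump of clay's angular momentum as positive, L_{lump} = m v R = (0.270)(4.17)(1.36/2) = 0.7656 kg·m²/s.
L_i = +I_p ω_p + m v R = +(0.1487)(0.930) + 0.7656 = 0.9039 kg·m²/s.
After sticking, I_f = I_p + m R² = 0.1487 + (0.270)(1.36/2)² = 0.2736 kg·m².
ω_f = L_i / I_f = 0.9039 / 0.2736 = 3.304 rad/s.

|ω_f| ≈ 3.30 rad/s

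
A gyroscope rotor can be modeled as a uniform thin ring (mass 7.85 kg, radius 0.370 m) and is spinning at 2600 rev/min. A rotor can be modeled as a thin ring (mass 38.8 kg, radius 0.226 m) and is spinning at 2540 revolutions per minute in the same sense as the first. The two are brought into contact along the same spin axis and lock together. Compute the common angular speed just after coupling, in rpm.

No external torque acts about the common axis, so total angular momentum is conserved.
Moments of inertia: I_A = (7.85)(0.370)² = 1.075 kg·m²; I_B = (38.8)(0.226)² = 1.982 kg·m².
Taking A's sense as positive: L = (1.075)(2600) + (1.982)(2540) = 7828 kg·m²·rpm.
Combined I = 1.075 + 1.982 = 3.056 kg·m².
ω_f = L / I = 7828 / 3.056 = 2561 rpm.

|ω_f| ≈ 2560 rpm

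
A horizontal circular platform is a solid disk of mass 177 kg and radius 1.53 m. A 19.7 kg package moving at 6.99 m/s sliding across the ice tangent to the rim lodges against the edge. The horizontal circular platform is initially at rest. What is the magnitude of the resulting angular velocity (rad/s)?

About the central axle the impulsive forces during the collision are internal, so angular momentum about that axis is conserved.
I_p = ½(177)(1.53)² = 207.2 kg·m². Taking the sense of the package's angular momentum as positive, L_{package} = m v R = (19.7)(6.99)(1.53) = 210.7 kg·m²/s.
L_i = 0 + 210.7 = 210.7 kg·m²/s.
After sticking, I_f = I_p + m R² = 207.2 + (19.7)(1.53)² = 253.3 kg·m².
ω_f = L_i / I_f = 210.7 / 253.3 = 0.8318 rad/s.

|ω_f| ≈ 0.832 rad/s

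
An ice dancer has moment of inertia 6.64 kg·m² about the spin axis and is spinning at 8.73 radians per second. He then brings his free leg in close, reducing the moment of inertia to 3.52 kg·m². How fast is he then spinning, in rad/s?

ω₂ ≈ 16.5 rad/s

No external torque acts about the spin axis, so angular momentum is conserved.
ω₂ = I₁ω₁ / I₂ = (6.640)(8.73 rad/s) / (3.520) = 16.47 rad/s.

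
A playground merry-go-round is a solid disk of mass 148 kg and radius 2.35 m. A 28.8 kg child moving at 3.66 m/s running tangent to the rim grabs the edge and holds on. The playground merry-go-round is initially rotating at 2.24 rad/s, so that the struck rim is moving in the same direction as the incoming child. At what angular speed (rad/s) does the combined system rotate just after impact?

|ω_f| ≈ 2.05 rad/s

The axle reaction passes through the axle and exerts no torque about it; angular momentum about the axle is conserved through the impact.
I_p = ½(148)(2.35)² = 408.7 kg·m². Taking the sense of the child's angular momentum as positive, L_{child} = m v R = (28.8)(3.66)(2.35) = 247.7 kg·m²/s.
L_i = +I_p ω_p + m v R = +(408.7)(2.24) + 247.7 = 1163 kg·m²/s.
After sticking, I_f = I_p + m R² = 408.7 + (28.8)(2.35)² = 567.7 kg·m².
ω_f = L_i / I_f = 1163 / 567.7 = 2.049 rad/s.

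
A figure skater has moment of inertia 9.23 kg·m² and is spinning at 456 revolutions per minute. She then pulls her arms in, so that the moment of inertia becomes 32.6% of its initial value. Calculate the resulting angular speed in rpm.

ω₂ ≈ 1400 rpm

No external torque acts about the spin axis, so angular momentum is conserved.
I₂ = 0.326 × 9.23 = 3.009 kg·m².
ω₂ = I₁ω₁ / I₂ = (9.230)(456 rpm) / (3.009) = 1399 rpm.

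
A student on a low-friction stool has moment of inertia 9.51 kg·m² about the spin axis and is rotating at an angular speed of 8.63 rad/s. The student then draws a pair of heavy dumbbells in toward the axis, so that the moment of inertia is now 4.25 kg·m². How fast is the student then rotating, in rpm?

ω₂ ≈ 184 rpm

With no external torque about the axis, L is conserved: I₁ω₁ = I₂ω₂.
ω₂ = I₁ω₁ / I₂ = (9.510)(8.63 rad/s) / (4.250) = 19.31 rad/s = 184.4 rpm.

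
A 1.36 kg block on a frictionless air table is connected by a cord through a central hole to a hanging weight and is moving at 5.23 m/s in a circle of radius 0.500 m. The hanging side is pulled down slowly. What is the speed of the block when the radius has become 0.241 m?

v₂ ≈ 10.9 m/s

Central (radial) force ⇒ zero torque about the center ⇒ m v r is constant.
v₂ = v₁ r₁ / r₂ = (5.23)(0.500) / (0.241) = 10.85 m/s.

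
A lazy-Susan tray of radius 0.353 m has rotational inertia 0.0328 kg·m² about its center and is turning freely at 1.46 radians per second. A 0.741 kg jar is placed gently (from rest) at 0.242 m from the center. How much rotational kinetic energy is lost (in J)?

The added mass arrives with no angular momentum about the center, and any external torque about the center is negligible, so the system's angular momentum is conserved.
Added inertia Σmr² = (0.741)(0.242)² = 0.04340 kg·m²; I_f = 0.03280 + 0.04340 = 0.07620 kg·m².
ω_f = I_p ω_i / I_f = (0.03280)(1.46) / 0.07620 = 0.6285 rad/s.
KE_i = ½(0.03280)(1.460 rad/s)² = 0.03496 J; KE_f = ½(0.07620)(0.6285)² = 0.01505 J.

energy lost ≈ 0.0199 J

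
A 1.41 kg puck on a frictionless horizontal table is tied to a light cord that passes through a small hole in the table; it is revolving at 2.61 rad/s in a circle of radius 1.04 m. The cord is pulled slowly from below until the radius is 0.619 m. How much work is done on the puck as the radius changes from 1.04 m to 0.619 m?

W ≈ 9.47 J

The constraining force is radial, so m r² ω about the center is conserved.
ω₂ = ω₁ (r₁/r₂)² = (2.61)(1.04/0.619)² = 7.368 rad/s.
W = ΔKE = ½m(v₂² − v₁²) = 9.469 J.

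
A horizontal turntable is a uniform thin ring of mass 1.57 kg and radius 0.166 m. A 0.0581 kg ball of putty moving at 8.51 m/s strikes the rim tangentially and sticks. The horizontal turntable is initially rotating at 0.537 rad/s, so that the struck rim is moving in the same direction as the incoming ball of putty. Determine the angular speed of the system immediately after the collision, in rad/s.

The axle reaction passes through the axle and exerts no torque about it; angular momentum about the axle is conserved through the impact.
I_p = (1.57)(0.166)² = 0.04326 kg·m². Taking the sense of the ball of putty's angular momentum as positive, L_{ball} = m v R = (0.0581)(8.51)(0.166) = 0.08208 kg·m²/s.
L_i = +I_p ω_p + m v R = +(0.04326)(0.537) + 0.08208 = 0.1053 kg·m²/s.
After sticking, I_f = I_p + m R² = 0.04326 + (0.0581)(0.166)² = 0.04486 kg·m².
ω_f = L_i / I_f = 0.1053 / 0.04486 = 2.347 rad/s.

|ω_f| ≈ 2.35 rad/s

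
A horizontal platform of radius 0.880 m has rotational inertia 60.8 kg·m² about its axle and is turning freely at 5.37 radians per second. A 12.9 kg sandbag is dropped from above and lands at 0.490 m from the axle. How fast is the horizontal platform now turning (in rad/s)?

ω_f ≈ 5.11 rad/s

The added mass arrives with no angular momentum about the axle, and any external torque about the axle is negligible, so the system's angular momentum is conserved.
Added inertia Σmr² = (12.9)(0.490)² = 3.097 kg·m²; I_f = 60.80 + 3.097 = 63.90 kg·m².
ω_f = I_p ω_i / I_f = (60.80)(5.37) / 63.90 = 5.110 rad/s.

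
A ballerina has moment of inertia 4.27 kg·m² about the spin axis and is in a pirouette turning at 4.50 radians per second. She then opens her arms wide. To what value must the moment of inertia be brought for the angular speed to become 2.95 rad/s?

I₂ ≈ 6.51 kg·m²

With no external torque about the axis, L is conserved: I₁ω₁ = I₂ω₂.
I₂ = I₁ω₁ / ω₂ = (4.27)(4.50) / (2.95) = 6.514 kg·m².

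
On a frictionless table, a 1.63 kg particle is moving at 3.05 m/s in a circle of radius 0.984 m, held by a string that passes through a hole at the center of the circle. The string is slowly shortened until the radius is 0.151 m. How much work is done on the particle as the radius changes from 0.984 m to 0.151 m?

The only horizontal force on the mass is along the cord (radial), so it exerts no torque about the hole and angular momentum m v r is conserved.
v₂ = v₁ r₁ / r₂ = (3.05)(0.984) / (0.151) = 19.88 m/s.
W = ΔKE = ½m(v₂² − v₁²) = 314.4 J.

W ≈ 314 J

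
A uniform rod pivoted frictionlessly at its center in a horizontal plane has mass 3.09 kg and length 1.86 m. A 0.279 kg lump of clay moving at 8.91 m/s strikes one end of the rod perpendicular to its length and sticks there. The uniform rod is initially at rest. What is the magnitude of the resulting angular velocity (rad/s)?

The axle reaction passes through the pivot and exerts no torque about it; angular momentum about the pivot is conserved through the impact.
I_p = (1/12)(3.09)(1.86)² = 0.8908 kg·m². Taking the sense of the lump of clay's angular momentum as positive, L_{lump} = m v R = (0.279)(8.91)(1.86/2) = 2.312 kg·m²/s.
L_i = 0 + 2.312 = 2.312 kg·m²/s.
After sticking, I_f = I_p + m R² = 0.8908 + (0.279)(1.86/2)² = 1.132 kg·m².
ω_f = L_i / I_f = 2.312 / 1.132 = 2.042 rad/s.

|ω_f| ≈ 2.04 rad/s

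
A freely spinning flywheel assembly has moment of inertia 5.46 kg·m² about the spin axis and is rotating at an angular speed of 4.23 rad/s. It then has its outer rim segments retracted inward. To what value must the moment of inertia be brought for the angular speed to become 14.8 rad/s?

I₂ ≈ 1.56 kg·m²

Angular momentum about the spin axis is conserved since the torque about it is zero.
I₂ = I₁ω₁ / ω₂ = (5.46)(4.23) / (14.8) = 1.561 kg·m².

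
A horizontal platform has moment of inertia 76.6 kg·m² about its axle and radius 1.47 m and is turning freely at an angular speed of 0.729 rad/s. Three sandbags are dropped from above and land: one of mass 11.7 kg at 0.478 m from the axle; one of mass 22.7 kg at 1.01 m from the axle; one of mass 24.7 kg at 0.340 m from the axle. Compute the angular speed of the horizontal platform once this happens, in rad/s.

The added mass arrives with no angular momentum about the axle, and any external torque about the axle is negligible, so the system's angular momentum is conserved.
Added inertia Σmr² = (11.7)(0.478)² + (22.7)(1.01)² + (24.7)(0.340)² = 28.68 kg·m²; I_f = 76.60 + 28.68 = 105.3 kg·m².
ω_f = I_p ω_i / I_f = (76.60)(0.729) / 105.3 = 0.5304 rad/s.

ω_f ≈ 0.530 rad/s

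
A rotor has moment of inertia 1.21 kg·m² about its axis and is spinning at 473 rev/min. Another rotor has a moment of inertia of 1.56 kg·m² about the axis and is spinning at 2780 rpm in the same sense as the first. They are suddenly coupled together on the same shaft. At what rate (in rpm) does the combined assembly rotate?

|ω_f| ≈ 1770 rpm

No external torque acts about the common axis, so total angular momentum is conserved.
Taking A's sense as positive: L = (1.210)(473) + (1.560)(2780) = 4909 kg·m²·rpm.
Combined I = 1.210 + 1.560 = 2.770 kg·m².
ω_f = L / I = 4909 / 2.770 = 1772 rpm.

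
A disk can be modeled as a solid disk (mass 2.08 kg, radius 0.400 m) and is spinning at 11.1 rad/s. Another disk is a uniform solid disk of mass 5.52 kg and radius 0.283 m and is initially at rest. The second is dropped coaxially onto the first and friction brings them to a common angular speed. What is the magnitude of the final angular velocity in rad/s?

|ω_f| ≈ 4.77 rad/s

The coupling torques are internal; angular momentum about the shared axis is conserved.
Moments of inertia: I_A = ½(2.08)(0.400)² = 0.1664 kg·m²; I_B = ½(5.52)(0.283)² = 0.2210 kg·m².
Taking A's sense as positive: L = (0.1664)(11.1) = 1.847 kg·m²·rad/s.
Combined I = 0.1664 + 0.2210 = 0.3874 kg·m².
ω_f = L / I = 1.847 / 0.3874 = 4.767 rad/s.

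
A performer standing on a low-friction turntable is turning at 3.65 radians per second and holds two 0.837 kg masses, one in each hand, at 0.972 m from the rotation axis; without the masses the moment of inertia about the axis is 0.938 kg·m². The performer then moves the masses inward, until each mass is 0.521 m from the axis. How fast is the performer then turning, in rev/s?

No external torque acts about the spin axis, so angular momentum is conserved.
I₁ = 0.938 + 2(0.837)(0.972)² = 2.520 kg·m²; I₂ = 0.938 + 2(0.837)(0.521)² = 1.392 kg·m².
ω₂ = I₁ω₁ / I₂ = (2.520)(3.65 rad/s) / (1.392) = 6.605 rad/s = 1.051 rev/s.

ω₂ ≈ 1.05 rev/s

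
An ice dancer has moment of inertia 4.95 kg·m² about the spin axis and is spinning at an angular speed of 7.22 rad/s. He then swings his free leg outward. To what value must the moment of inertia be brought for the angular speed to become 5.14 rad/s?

I₂ ≈ 6.95 kg·m²

With no external torque about the axis, L is conserved: I₁ω₁ = I₂ω₂.
I₂ = I₁ω₁ / ω₂ = (4.95)(7.22) / (5.14) = 6.953 kg·m².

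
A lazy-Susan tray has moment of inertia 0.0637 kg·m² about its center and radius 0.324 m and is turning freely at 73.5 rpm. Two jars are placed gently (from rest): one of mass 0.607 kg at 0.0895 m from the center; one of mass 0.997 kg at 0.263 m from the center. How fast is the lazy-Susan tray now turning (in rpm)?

No external torque acts about the center; L_before = L_after.
Added inertia Σmr² = (0.607)(0.0895)² + (0.997)(0.263)² = 0.07382 kg·m²; I_f = 0.06370 + 0.07382 = 0.1375 kg·m².
ω_f = I_p ω_i / I_f = (0.06370)(73.5) / 0.1375 = 34.04 rpm.

ω_f ≈ 34.0 rpm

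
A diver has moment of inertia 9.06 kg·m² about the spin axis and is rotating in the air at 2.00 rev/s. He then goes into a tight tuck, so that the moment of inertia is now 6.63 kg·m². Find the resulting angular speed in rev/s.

Angular momentum about the spin axis is conserved since the torque about it is zero.
ω₂ = I₁ω₁ / I₂ = (9.060)(2.00 rev/s) / (6.630) = 2.733 rev/s.

ω₂ ≈ 2.73 rev/s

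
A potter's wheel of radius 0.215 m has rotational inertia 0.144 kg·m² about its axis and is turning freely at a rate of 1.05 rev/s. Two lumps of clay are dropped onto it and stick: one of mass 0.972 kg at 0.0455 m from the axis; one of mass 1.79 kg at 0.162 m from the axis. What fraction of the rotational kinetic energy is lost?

The added mass arrives with no angular momentum about the axis, and any external torque about the axis is negligible, so the system's angular momentum is conserved.
Added inertia Σmr² = (0.972)(0.0455)² + (1.79)(0.162)² = 0.04899 kg·m²; I_f = 0.1440 + 0.04899 = 0.1930 kg·m².
ω_f = I_p ω_i / I_f = (0.1440)(1.05) / 0.1930 = 0.7835 rev/s.
KE_i = ½(0.1440)(6.597 rad/s)² = 3.134 J; KE_f = ½(0.1930)(4.923)² = 2.338 J.
Fraction lost = 0.2538.

fraction ≈ 0.254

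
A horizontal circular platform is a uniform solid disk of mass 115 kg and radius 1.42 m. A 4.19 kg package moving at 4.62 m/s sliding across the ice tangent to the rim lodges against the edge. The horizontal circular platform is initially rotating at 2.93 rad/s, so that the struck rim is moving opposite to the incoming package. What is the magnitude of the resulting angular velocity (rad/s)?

|ω_f| ≈ 2.51 rad/s

The axle reaction passes through the central axle and exerts no torque about it; angular momentum about the central axle is conserved through the impact.
I_p = ½(115)(1.42)² = 115.9 kg·m². Taking the sense of the package's angular momentum as positive, L_{package} = m v R = (4.19)(4.62)(1.42) = 27.49 kg·m²/s.
L_i = −I_p ω_p + m v R = −(115.9)(2.93) + 27.49 = -312.2 kg·m²/s.
After sticking, I_f = I_p + m R² = 115.9 + (4.19)(1.42)² = 124.4 kg·m².
ω_f = L_i / I_f = -312.2 / 124.4 = -2.510 rad/s.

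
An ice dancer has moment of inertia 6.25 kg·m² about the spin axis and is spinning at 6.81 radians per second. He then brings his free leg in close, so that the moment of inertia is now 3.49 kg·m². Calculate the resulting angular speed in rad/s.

ω₂ ≈ 12.2 rad/s

With no external torque about the axis, L is conserved: I₁ω₁ = I₂ω₂.
ω₂ = I₁ω₁ / I₂ = (6.250)(6.81 rad/s) / (3.490) = 12.20 rad/s.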